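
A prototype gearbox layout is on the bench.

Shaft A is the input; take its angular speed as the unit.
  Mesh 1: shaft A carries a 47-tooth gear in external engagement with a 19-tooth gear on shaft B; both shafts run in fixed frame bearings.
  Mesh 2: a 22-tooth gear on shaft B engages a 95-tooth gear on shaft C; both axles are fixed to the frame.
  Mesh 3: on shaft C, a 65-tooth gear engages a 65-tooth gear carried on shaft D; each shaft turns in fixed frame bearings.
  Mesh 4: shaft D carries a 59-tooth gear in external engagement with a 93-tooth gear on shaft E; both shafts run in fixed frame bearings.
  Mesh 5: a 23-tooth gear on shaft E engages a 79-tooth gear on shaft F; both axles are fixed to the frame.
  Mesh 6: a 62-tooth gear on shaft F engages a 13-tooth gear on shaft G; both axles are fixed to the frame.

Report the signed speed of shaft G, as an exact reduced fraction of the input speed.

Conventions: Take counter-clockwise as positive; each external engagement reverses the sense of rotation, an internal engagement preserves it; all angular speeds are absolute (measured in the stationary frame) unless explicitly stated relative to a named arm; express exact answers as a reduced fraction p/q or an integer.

6-mesh fixed-axis compound train (all bearings frame-fixed)
mesh 1 [47T→19T]: |ω|/ω_in = 1×47/19 = 47/19, sense flips to −
mesh 2 [22T→95T]: |ω|/ω_in = (47/19)×22/95 = 1034/1805, sense flips to +
mesh 3 [65T→65T]: |ω|/ω_in = (1034/1805)×65/65 = 1034/1805, sense flips to −
mesh 4 [59T→93T]: |ω|/ω_in = (1034/1805)×59/93 = 61006/167865, sense flips to +
mesh 5 [23T→79T]: |ω|/ω_in = (61006/167865)×23/79 = 1403138/13261335, sense flips to −
mesh 6 [62T→13T]: |ω|/ω_in = (1403138/13261335)×62/13 = 2806276/5561205, sense flips to +
signed output speed (× input speed) = 2806276/5561205

2806276/5561205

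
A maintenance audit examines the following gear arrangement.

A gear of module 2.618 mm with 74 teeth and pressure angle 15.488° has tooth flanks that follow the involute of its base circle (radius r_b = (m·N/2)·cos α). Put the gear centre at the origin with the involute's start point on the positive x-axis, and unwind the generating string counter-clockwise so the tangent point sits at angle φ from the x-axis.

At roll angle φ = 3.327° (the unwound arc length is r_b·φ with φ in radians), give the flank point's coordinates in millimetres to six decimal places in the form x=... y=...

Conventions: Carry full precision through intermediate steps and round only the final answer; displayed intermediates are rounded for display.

topology: single-mesh involute geometry — m = 2.618, N = 74
pitch radius r_p = m·N/2 = 2.618·74/2 = 96.866000
base radius r_b = r_p·cos α = 96.866000·cos 15.488° = 93.348447
roll angle φ = 3.327° = 0.05806710 rad
x = r_b·(cos φ + φ·sin φ) = 93.505690
y = r_b·(sin φ − φ·cos φ) = 0.006090

x=93.505690 y=0.006090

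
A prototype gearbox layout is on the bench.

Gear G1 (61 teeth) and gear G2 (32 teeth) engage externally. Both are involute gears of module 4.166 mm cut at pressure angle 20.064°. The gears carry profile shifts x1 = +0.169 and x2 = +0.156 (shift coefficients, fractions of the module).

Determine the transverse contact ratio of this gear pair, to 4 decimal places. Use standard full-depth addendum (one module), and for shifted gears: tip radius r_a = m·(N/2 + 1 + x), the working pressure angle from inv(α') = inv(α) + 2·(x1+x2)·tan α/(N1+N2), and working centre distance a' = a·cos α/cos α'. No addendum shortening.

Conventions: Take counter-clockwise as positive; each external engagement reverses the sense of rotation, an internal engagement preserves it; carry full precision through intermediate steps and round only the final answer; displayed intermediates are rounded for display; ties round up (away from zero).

class = single-mesh tooth geometry [involute pair 61T × 32T, m = 4.166]
base radii: r_b1 = 119.351546, r_b2 = 62.610647
tip radii: r_a1 = 131.933054, r_a2 = 71.471896
inv(α') = inv(20.064°) + 2·(+0.169+0.156)·tan α/(61+32) = 0.01760560  ⇒  α' = 21.10084°
a' = a·cos α / cos α' = 193.7190·cos 20.064°/cos 21.10084° = 195.039962
action lengths: √(r_a1²−r_b1²) = 56.227567, √(r_a2²−r_b2²) = 34.469389
base pitch p_b = π·m·cos α = 12.293572
CR = (56.227567 + 34.469389 − 195.039962·sin 21.10084°)/12.293572 = 1.665954
contact ratio ≈ 1.6660

1.6660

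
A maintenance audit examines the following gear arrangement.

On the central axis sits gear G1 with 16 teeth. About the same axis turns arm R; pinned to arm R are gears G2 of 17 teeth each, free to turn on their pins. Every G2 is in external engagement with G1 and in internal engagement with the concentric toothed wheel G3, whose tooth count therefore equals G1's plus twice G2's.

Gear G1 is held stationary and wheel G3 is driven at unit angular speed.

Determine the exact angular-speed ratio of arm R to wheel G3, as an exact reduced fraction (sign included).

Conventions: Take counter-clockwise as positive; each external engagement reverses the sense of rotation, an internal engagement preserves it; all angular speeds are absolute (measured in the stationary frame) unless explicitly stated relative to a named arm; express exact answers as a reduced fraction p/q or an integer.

25/33

recognized (axles ride arm R): planetary set, 16/17/50 teeth
ring teeth: 16 + 2·17 = 50
16(ω_sun−ω_arm) = −50(ω_ring−ω_arm),  ω_sun = 0, ω_ring = 1
16(0−ω_arm) = −50(1−ω_arm)  ⇒  66·ω_arm = 50  ⇒  ω_arm = 25/33
ω_out/ω_in = 25/33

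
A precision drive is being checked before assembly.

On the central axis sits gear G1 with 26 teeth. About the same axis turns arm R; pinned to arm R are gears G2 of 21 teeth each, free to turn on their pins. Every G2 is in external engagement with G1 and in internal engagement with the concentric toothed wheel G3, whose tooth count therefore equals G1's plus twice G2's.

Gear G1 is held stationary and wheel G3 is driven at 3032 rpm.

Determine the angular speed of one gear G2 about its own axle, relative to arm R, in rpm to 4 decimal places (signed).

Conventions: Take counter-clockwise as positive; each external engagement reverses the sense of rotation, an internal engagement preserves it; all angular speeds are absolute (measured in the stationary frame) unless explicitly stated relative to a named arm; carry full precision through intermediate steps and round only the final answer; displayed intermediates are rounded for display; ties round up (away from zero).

+2715.5907 rpm

planetary set (26T centre, 21T on arm, 68T internal) — Willis relation
normalise by the input: solve with ω_ring = 1, then scale by 3032 rpm
ring teeth: 26 + 2·21 = 68
26(ω_sun−ω_arm) = −68(ω_ring−ω_arm),  ω_sun = 0, ω_ring = 1
26(0−ω_arm) = −68(1−ω_arm)  ⇒  94·ω_arm = 68  ⇒  ω_arm = 34/47
sun–planet mesh: 26·(0−34/47) = −21·(ω_p−ω_arm)  ⇒  ω_p−ω_arm = 884/987
scale: ω_p−ω_arm = 884/987 × 3032 rpm = +2715.5907 rpm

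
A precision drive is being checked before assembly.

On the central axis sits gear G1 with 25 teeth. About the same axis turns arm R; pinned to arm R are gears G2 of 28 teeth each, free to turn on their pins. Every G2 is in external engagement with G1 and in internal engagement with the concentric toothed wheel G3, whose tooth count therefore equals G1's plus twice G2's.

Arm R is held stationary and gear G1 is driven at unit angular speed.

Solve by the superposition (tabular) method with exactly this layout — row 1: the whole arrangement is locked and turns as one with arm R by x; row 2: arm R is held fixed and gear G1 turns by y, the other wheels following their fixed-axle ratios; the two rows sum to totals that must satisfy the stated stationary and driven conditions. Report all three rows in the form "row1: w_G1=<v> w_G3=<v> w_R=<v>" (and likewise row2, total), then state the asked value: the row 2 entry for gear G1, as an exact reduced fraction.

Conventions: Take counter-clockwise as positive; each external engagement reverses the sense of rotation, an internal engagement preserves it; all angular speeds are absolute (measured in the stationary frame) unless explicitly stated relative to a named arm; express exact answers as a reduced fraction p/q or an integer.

row1: w_G1=0 w_G3=0 w_R=0
row2: w_G1=1 w_G3=-25/81 w_R=0
total: w_G1=1 w_G3=-25/81 w_R=0
asked value: 1

class = planetary set [G3 = 25+2·28 = 81; Willis about the carrier]
row 1: whole set turns with the arm by x
row 2: sun turns y, ring = −(25/81)·y, arm 0
boundary: total ω_arm = x = 0 and total ω_sun = x + y = 1  ⇒  y = 1, x = 0
row 2 ring = −(25/81)·1 = -25/81
totals (row 1 + row 2): sun 0 + 1 = 1, ring 0 + (-25/81) = -25/81, arm 0 + 0 = 0
asked cell (row2, sun) = 1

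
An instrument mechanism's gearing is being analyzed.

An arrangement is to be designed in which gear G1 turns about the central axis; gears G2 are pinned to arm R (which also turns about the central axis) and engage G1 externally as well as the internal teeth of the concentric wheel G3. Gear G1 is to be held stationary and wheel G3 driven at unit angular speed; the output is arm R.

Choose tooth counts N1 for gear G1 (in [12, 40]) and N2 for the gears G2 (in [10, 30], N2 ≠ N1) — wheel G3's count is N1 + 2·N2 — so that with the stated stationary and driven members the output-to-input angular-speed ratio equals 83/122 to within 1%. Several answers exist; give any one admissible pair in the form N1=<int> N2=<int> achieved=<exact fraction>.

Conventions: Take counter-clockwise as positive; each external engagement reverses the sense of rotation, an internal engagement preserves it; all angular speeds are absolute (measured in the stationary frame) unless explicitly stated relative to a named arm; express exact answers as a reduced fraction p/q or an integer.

N1=39 N2=22 achieved=83/122

design class (target 83/122): planetary set
Willis with ω_sun = 0: ω_arm/ω_ring = N3/(N1+N3); set equal to 83/122  ⇒  N3/N1 = (83/122)/(1 − 83/122) = 83/39
N3 = N1 + 2·N2  ⇒  N2/N1 = (N3/N1 − 1)/2 = (83/39 − 1)/2 = 22/39
smallest multiple with N1 ≥ 12 and N2 ≥ 10: k = 1  ⇒  N1 = 1·39 = 39, N2 = 1·22 = 22 (N1 ≤ 40, N2 ≤ 30, N2 ≠ N1 ✓), N3 = 39 + 2·22 = 83
check: N3/(N1+N3) with N1 = 39, N3 = 83 gives 83/122; |achieved − target| = 0 ≤ 83/12200 ✓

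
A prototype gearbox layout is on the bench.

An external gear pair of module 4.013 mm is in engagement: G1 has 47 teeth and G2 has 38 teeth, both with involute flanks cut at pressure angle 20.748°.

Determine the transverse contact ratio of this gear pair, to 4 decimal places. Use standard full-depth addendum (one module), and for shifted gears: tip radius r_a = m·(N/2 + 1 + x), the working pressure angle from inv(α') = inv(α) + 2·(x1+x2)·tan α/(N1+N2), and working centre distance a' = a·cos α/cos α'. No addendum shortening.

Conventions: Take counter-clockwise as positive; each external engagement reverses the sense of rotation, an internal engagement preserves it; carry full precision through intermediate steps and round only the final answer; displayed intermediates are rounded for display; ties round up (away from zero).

1.6872

topology: single-mesh involute geometry — m = 4.013, 47T/38T pair
base radii: r_b1 = 88.189560, r_b2 = 71.302197
tip radii: r_a1 = 98.318500, r_a2 = 80.260000
no profile shift: α' = α, a' = a
action lengths: √(r_a1²−r_b1²) = 43.464112, √(r_a2²−r_b2²) = 36.846496
base pitch p_b = π·m·cos α = 11.789603
CR = (43.464112 + 36.846496 − 170.552500·sin 20.74800°)/11.789603 = 1.687160
contact ratio ≈ 1.6872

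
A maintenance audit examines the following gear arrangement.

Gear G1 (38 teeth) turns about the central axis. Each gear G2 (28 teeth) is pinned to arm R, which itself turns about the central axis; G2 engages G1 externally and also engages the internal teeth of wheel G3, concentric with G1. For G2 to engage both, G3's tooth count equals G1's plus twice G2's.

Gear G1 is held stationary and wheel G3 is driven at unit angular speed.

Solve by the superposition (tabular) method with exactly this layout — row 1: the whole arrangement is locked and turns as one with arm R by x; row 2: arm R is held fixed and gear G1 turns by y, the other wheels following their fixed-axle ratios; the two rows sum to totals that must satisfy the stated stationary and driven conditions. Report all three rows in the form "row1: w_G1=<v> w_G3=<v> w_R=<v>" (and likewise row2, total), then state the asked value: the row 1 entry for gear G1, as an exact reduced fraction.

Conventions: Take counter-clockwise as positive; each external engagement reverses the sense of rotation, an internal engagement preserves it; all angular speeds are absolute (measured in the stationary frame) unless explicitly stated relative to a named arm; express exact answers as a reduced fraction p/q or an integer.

row1: w_G1=47/66 w_G3=47/66 w_R=47/66
row2: w_G1=-47/66 w_G3=19/66 w_R=0
total: w_G1=0 w_G3=1 w_R=47/66
asked value: 47/66

planetary set (38T centre, 28T on arm, 94T internal) — Willis relation
row 1: whole set turns with the arm by x
row 2 (arm held, sun turns y): ω_ring = −(38/94)·y, ω_arm = 0
boundary: total ω_sun = x + y = 0 and total ω_ring = x − (38/94)·y = 1  ⇒  y = -47/66, x = 47/66
row 2 ring = −(38/94)·(-47/66) = 19/66
totals (row 1 + row 2): sun 47/66 + (-47/66) = 0, ring 47/66 + 19/66 = 1, arm 47/66 + 0 = 47/66
asked cell (row1, sun) = 47/66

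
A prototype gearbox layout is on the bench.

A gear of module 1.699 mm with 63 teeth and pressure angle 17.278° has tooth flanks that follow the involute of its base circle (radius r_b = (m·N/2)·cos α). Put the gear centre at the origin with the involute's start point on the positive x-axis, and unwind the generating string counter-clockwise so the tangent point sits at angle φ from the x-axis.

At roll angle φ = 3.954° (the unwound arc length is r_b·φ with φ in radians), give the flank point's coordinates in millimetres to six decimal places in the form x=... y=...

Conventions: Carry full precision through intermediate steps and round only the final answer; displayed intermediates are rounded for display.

x=51.225016 y=0.005596

recognized (one wheel, involute flank): single-mesh tooth geometry, m = 1.699, N = 63
pitch radius r_p = m·N/2 = 1.699·63/2 = 53.518500
base radius r_b = r_p·cos α = 53.518500·cos 17.278° = 51.103473
roll angle φ = 3.954° = 0.06901032 rad
x = r_b·(cos φ + φ·sin φ) = 51.225016
y = r_b·(sin φ − φ·cos φ) = 0.005596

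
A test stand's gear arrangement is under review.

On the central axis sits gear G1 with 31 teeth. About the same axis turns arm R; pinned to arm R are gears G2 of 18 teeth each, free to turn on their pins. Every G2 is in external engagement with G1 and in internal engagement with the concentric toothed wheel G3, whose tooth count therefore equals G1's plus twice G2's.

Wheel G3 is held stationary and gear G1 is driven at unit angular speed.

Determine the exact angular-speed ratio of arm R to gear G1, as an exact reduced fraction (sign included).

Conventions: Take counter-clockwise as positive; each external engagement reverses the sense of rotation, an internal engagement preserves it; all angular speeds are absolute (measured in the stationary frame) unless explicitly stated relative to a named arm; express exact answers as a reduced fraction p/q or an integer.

topology: planetary set — G1 31T / G2 18T / G3 67T, arm = carrier (Willis)
ring teeth: 31 + 2·18 = 67
31(ω_sun−ω_arm) = −67(ω_ring−ω_arm),  ω_ring = 0, ω_sun = 1
31(1−ω_arm) = −67(0−ω_arm)  ⇒  98·ω_arm = 31  ⇒  ω_arm = 31/98
ω_out/ω_in = 31/98

31/98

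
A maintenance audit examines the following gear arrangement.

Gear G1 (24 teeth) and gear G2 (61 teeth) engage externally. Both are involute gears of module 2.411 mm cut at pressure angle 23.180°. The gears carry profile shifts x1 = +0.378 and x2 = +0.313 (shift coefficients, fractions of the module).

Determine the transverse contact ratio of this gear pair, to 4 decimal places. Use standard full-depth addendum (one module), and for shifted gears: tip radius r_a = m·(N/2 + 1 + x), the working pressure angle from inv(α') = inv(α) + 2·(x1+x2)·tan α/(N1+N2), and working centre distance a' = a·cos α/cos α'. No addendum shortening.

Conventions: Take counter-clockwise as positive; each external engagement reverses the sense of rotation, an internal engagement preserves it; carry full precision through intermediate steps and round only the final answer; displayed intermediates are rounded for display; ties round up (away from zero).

class = single-mesh tooth geometry [involute pair 24T × 61T, m = 2.411]
base radii: r_b1 = 26.596401, r_b2 = 67.599185
tip radii: r_a1 = 32.254358, r_a2 = 76.701143
inv(α') = inv(23.180°) + 2·(+0.378+0.313)·tan α/(24+61) = 0.03058192  ⇒  α' = 25.15868°
a' = a·cos α / cos α' = 102.4675·cos 23.180°/cos 25.15868° = 104.068126
action lengths: √(r_a1²−r_b1²) = 18.247605, √(r_a2²−r_b2²) = 36.241076
base pitch p_b = π·m·cos α = 6.962921
CR = (18.247605 + 36.241076 − 104.068126·sin 25.15868°)/6.962921 = 1.471587
contact ratio ≈ 1.4716

1.4716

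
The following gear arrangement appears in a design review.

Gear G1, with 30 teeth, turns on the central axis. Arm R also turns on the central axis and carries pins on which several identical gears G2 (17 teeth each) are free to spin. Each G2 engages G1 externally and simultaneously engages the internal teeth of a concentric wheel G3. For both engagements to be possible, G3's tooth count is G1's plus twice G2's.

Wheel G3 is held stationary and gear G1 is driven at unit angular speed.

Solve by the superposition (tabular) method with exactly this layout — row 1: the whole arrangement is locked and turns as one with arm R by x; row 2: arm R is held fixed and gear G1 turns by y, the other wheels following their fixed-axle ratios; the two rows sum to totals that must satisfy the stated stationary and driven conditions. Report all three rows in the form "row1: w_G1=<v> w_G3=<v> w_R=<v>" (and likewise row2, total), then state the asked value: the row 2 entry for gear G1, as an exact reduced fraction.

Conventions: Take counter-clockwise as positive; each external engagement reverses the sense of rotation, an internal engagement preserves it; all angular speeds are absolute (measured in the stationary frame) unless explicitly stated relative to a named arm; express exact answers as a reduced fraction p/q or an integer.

row1: w_G1=15/47 w_G3=15/47 w_R=15/47
row2: w_G1=32/47 w_G3=-15/47 w_R=0
total: w_G1=1 w_G3=0 w_R=15/47
asked value: 32/47

planetary set (30T centre, 17T on arm, 64T internal) — Willis relation
row 1 — lock + rotate with arm: ω_sun = ω_ring = ω_arm = x
row 2 — arm fixed, fixed-axis ratios: sun y, ring −(30/64)·y, arm 0
boundary: total ω_ring = x − (30/64)·y = 0 and total ω_sun = x + y = 1  ⇒  y = 32/47, x = 15/47
row 2 ring = −(30/64)·32/47 = -15/47
totals (row 1 + row 2): sun 15/47 + 32/47 = 1, ring 15/47 + (-15/47) = 0, arm 15/47 + 0 = 15/47
asked cell (row2, sun) = 32/47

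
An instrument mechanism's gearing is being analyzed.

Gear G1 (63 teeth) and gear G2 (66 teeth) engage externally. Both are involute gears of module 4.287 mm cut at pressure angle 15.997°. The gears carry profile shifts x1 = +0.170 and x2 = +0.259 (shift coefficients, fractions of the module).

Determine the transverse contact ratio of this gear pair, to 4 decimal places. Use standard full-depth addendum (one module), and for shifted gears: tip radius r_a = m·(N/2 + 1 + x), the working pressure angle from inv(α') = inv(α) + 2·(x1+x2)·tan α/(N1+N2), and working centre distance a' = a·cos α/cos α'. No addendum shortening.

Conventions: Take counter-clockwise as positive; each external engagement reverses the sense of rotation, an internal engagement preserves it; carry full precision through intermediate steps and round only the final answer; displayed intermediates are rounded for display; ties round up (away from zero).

1.9808

topology: single-mesh involute geometry — m = 4.287, 63T/66T pair
base radii: r_b1 = 129.811209, r_b2 = 135.992695
tip radii: r_a1 = 140.056290, r_a2 = 146.868333
inv(α') = inv(15.997°) + 2·(+0.170+0.259)·tan α/(63+66) = 0.00939521  ⇒  α' = 17.22396°
a' = a·cos α / cos α' = 276.5115·cos 15.997°/cos 17.22396° = 278.283645
action lengths: √(r_a1²−r_b1²) = 52.581503, √(r_a2²−r_b2²) = 55.464350
base pitch p_b = π·m·cos α = 12.946474
CR = (52.581503 + 55.464350 − 278.283645·sin 17.22396°)/12.946474 = 1.980768
contact ratio ≈ 1.9808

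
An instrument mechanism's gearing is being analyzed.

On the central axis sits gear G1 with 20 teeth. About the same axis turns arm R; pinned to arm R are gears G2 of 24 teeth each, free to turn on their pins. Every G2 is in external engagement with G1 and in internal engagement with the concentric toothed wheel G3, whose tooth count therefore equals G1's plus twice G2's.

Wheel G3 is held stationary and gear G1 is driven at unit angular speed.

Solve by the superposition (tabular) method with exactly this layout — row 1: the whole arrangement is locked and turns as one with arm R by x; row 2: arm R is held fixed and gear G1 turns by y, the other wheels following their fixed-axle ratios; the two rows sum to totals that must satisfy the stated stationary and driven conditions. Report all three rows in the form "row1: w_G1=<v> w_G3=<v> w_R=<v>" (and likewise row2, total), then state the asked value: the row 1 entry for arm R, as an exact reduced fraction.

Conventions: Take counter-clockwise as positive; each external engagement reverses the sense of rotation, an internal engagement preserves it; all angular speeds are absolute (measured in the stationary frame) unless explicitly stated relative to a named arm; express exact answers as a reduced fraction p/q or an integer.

class = planetary set [G3 = 20+2·24 = 68; Willis about the carrier]
row 1 — lock + rotate with arm: ω_sun = ω_ring = ω_arm = x
row 2 (arm held, sun turns y): ω_ring = −(20/68)·y, ω_arm = 0
boundary: total ω_ring = x − (20/68)·y = 0 and total ω_sun = x + y = 1  ⇒  y = 17/22, x = 5/22
row 2 ring = −(20/68)·17/22 = -5/22
totals (row 1 + row 2): sun 5/22 + 17/22 = 1, ring 5/22 + (-5/22) = 0, arm 5/22 + 0 = 5/22
asked cell (row1, arm) = 5/22

row1: w_G1=5/22 w_G3=5/22 w_R=5/22
row2: w_G1=17/22 w_G3=-5/22 w_R=0
total: w_G1=1 w_G3=0 w_R=5/22
asked value: 5/22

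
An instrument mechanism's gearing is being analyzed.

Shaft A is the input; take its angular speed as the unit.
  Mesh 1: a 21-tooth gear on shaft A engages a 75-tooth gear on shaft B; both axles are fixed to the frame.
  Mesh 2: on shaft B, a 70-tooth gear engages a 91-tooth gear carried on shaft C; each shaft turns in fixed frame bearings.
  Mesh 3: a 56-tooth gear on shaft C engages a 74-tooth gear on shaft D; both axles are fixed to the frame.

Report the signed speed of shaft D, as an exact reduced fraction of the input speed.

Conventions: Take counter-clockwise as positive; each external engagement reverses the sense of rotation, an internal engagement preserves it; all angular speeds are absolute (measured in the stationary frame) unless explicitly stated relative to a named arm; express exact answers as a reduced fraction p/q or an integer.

3-mesh fixed-axis compound train (all bearings frame-fixed)
mesh 1 [21T→75T]: |ω|/ω_in = 1×21/75 = 7/25, sense flips to −
mesh 2 [70T→91T]: |ω|/ω_in = (7/25)×70/91 = 14/65, sense flips to +
mesh 3 [56T→74T]: |ω|/ω_in = (14/65)×56/74 = 392/2405, sense flips to −
signed output speed (× input speed) = -392/2405

-392/2405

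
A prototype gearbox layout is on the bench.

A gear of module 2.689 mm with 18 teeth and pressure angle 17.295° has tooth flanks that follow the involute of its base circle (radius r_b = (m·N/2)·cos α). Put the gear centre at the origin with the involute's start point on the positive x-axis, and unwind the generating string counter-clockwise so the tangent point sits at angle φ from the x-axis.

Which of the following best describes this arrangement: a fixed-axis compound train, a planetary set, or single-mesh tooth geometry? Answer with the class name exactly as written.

single-mesh tooth geometry

topology: single-mesh involute geometry — m = 2.689, N = 18
classification: single-mesh tooth geometry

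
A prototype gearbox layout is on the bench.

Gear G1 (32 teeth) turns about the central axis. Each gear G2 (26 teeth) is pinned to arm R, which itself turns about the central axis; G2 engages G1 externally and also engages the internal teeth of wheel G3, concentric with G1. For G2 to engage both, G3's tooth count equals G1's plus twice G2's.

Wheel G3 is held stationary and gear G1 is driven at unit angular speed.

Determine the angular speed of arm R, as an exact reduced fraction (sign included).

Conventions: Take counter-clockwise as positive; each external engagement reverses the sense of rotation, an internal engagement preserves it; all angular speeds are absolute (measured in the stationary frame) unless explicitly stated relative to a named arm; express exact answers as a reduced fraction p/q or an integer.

recognized (axles ride arm R): planetary set, 32/26/84 teeth
ring teeth: 32 + 2·26 = 84
32(ω_sun−ω_arm) = −84(ω_ring−ω_arm),  ω_ring = 0, ω_sun = 1
32(1−ω_arm) = −84(0−ω_arm)  ⇒  116·ω_arm = 32  ⇒  ω_arm = 8/29
exact speed ratio = 8/29

8/29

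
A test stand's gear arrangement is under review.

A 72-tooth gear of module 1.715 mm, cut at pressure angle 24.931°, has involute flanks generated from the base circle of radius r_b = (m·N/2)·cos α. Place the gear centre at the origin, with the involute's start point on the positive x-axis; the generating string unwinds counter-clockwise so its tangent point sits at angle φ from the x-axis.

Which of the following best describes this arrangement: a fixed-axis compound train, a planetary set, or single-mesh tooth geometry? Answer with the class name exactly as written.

topology: single-mesh involute geometry — m = 1.715, N = 72
classification: single-mesh tooth geometry

single-mesh tooth geometry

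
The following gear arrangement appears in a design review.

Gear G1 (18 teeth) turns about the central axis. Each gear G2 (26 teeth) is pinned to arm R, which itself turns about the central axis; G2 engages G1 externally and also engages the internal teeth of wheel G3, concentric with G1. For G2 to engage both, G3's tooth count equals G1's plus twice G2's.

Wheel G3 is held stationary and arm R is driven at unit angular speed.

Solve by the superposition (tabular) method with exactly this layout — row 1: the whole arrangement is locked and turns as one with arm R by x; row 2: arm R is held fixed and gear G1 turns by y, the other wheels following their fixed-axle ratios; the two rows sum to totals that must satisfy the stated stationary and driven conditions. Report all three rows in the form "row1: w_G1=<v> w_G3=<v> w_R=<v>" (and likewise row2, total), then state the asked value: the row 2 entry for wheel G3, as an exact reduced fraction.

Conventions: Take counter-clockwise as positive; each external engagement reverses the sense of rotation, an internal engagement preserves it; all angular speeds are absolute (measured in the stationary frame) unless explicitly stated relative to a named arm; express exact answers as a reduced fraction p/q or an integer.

recognized (axles ride arm R): planetary set, 18/26/70 teeth
row 1 (train locked, turned with arm): all members turn x
row 2 (arm held, sun turns y): ω_ring = −(18/70)·y, ω_arm = 0
boundary: total ω_ring = x − (18/70)·y = 0 and total ω_arm = x = 1  ⇒  y = 35/9, x = 1
row 2 ring = −(18/70)·35/9 = -1
totals (row 1 + row 2): sun 1 + 35/9 = 44/9, ring 1 + (-1) = 0, arm 1 + 0 = 1
asked cell (row2, ring) = -1

row1: w_G1=1 w_G3=1 w_R=1
row2: w_G1=35/9 w_G3=-1 w_R=0
total: w_G1=44/9 w_G3=0 w_R=1
asked value: -1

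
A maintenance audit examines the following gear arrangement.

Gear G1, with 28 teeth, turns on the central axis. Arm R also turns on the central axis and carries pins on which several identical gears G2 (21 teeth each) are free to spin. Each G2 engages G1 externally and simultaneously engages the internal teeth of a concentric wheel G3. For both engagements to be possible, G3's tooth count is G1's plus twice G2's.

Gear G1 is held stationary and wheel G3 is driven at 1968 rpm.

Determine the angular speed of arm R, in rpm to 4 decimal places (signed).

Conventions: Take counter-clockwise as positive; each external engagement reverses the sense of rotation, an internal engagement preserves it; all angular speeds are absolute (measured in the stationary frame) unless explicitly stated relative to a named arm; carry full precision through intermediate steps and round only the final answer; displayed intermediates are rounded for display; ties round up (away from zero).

planetary set (28T centre, 21T on arm, 70T internal) — Willis relation
normalise by the input: solve with ω_ring = 1, then scale by 1968 rpm
ring teeth: 28 + 2·21 = 70
28(ω_sun−ω_arm) = −70(ω_ring−ω_arm),  ω_sun = 0, ω_ring = 1
28(0−ω_arm) = −70(1−ω_arm)  ⇒  98·ω_arm = 70  ⇒  ω_arm = 5/7
scale: ω_arm = 5/7 × 1968 rpm = +1405.7143 rpm

+1405.7143 rpm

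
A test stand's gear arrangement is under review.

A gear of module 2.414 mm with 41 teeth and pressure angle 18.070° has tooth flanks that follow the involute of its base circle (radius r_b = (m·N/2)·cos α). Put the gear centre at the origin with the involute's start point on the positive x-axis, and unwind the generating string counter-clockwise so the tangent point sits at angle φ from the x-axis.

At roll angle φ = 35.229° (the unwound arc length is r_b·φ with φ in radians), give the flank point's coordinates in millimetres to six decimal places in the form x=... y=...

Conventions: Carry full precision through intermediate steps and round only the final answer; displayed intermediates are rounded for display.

x=55.116224 y=3.509361

class = single-mesh tooth geometry [base-circle involute, m = 2.414, 41T]
pitch radius r_p = m·N/2 = 2.414·41/2 = 49.487000
base radius r_b = r_p·cos α = 49.487000·cos 18.070° = 47.046216
roll angle φ = 35.229° = 0.61486204 rad
x = r_b·(cos φ + φ·sin φ) = 55.116224
y = r_b·(sin φ − φ·cos φ) = 3.509361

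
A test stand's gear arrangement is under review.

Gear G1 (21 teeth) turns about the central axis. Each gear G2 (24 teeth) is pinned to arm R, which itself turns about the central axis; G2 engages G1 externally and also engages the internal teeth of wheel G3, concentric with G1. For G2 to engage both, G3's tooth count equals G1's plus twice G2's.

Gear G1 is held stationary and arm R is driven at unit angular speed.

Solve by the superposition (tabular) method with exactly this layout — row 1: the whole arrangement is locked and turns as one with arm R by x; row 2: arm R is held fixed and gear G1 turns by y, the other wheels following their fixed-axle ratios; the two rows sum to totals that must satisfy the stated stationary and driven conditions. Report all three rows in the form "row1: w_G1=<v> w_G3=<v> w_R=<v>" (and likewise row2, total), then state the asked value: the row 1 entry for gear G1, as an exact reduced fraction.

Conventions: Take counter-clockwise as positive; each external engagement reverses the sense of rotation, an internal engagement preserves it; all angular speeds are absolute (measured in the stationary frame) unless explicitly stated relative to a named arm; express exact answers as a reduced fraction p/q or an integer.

class = planetary set [G3 = 21+2·24 = 69; Willis about the carrier]
row 1 (train locked, turned with arm): all members turn x
row 2 — arm fixed, fixed-axis ratios: sun y, ring −(21/69)·y, arm 0
boundary: total ω_sun = x + y = 0 and total ω_arm = x = 1  ⇒  y = -1, x = 1
row 2 ring = −(21/69)·(-1) = 7/23
totals (row 1 + row 2): sun 1 + (-1) = 0, ring 1 + 7/23 = 30/23, arm 1 + 0 = 1
asked cell (row1, sun) = 1

row1: w_G1=1 w_G3=1 w_R=1
row2: w_G1=-1 w_G3=7/23 w_R=0
total: w_G1=0 w_G3=30/23 w_R=1
asked value: 1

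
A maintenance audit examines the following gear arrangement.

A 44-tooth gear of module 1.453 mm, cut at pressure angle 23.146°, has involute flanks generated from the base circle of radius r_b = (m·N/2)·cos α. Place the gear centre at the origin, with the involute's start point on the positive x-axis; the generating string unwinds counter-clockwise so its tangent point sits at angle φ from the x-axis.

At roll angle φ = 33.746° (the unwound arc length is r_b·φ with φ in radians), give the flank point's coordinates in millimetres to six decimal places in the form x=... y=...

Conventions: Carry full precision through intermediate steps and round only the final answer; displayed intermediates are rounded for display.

topology: single-mesh involute geometry — m = 1.453, N = 44
pitch radius r_p = m·N/2 = 1.453·44/2 = 31.966000
base radius r_b = r_p·cos α = 31.966000·cos 23.146° = 29.392936
roll angle φ = 33.746° = 0.58897881 rad
x = r_b·(cos φ + φ·sin φ) = 34.057398
y = r_b·(sin φ − φ·cos φ) = 1.933213

x=34.057398 y=1.933213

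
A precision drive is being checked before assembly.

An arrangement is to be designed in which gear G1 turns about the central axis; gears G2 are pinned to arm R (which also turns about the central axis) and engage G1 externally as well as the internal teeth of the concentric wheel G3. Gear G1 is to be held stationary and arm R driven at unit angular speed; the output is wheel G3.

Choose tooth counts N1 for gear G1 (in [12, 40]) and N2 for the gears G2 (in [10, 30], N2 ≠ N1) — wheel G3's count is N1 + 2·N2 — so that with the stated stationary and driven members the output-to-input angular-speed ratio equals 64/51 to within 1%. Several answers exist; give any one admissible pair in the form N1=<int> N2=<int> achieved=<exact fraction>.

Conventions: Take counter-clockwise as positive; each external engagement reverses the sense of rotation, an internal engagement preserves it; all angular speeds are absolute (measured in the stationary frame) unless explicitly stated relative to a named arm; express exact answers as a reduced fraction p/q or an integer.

class = planetary set [ratio 64/51 wanted; Willis about the carrier]
Willis with ω_sun = 0: ω_ring/ω_arm = (N1+N3)/N3; set equal to 64/51  ⇒  N3/N1 = 1/(64/51 − 1) = 51/13
N3 = N1 + 2·N2  ⇒  N2/N1 = (N3/N1 − 1)/2 = (51/13 − 1)/2 = 19/13
smallest multiple with N1 ≥ 12 and N2 ≥ 10: k = 1  ⇒  N1 = 1·13 = 13, N2 = 1·19 = 19 (N1 ≤ 40, N2 ≤ 30, N2 ≠ N1 ✓), N3 = 13 + 2·19 = 51
check: (N1+N3)/N3 with N1 = 13, N3 = 51 gives 64/51; |achieved − target| = 0 ≤ 16/1275 ✓

N1=13 N2=19 achieved=64/51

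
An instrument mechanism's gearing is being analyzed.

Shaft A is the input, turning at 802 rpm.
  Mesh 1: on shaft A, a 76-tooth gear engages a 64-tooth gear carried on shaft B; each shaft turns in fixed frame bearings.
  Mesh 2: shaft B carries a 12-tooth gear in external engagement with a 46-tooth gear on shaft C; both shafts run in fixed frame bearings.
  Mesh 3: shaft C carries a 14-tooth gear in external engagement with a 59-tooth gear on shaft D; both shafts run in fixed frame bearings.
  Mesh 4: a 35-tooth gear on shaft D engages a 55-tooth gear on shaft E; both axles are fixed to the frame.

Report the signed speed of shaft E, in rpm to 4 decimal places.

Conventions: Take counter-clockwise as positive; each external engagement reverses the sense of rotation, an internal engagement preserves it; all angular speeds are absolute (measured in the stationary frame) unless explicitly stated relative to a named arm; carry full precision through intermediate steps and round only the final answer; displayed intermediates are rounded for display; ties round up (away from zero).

+37.5157 rpm

topology: fixed-axis compound train — 4 meshes, A→E
mesh 1 [76T→64T]: ω = 802.0000×76/64 = 952.3750 rpm, sense flips to −
mesh 2 [12T→46T]: ω = 952.3750×12/46 = 248.4457 rpm, sense flips to +
mesh 3 [14T→59T]: ω = 248.4457×14/59 = 58.9532 rpm, sense flips to −
mesh 4 [35T→55T]: ω = 58.9532×35/55 = 37.5157 rpm, sense flips to +
signed output speed = +37.5157 rpm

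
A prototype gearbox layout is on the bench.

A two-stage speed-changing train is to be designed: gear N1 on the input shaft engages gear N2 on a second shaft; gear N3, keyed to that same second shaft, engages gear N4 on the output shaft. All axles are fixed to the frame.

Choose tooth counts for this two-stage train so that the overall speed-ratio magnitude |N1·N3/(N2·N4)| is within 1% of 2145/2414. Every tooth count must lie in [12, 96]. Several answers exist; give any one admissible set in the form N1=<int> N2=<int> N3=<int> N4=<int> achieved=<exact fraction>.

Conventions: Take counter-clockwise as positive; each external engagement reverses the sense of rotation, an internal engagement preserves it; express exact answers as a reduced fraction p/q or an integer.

class = fixed-axis compound train [2-stage, 2145/2414 wanted]
target = 2145/2414 in lowest terms: an exact hit needs N1·N3 = k·2145 and N2·N4 = k·2414 for one integer k, every count in [12, 96]; additionally prefer no 1:1 stage (N1 ≠ N2, N3 ≠ N4)
k = 1: N1·N3 = 2145 = 33·65, N2·N4 = 2414 = 34·71
achieved = 33·65/(34·71) = 2145/2414; |achieved − target| = 0 ≤ 429/48280 ✓

N1=33 N2=34 N3=65 N4=71 achieved=2145/2414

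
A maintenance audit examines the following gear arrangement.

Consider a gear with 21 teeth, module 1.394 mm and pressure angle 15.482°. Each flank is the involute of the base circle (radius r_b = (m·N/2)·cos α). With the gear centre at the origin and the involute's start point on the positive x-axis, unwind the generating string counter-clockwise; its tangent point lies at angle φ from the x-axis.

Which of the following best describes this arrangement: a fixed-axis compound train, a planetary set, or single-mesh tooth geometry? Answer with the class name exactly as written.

single-mesh involute tooth geometry (21T wheel at module 1.394)
classification: single-mesh tooth geometry

single-mesh tooth geometry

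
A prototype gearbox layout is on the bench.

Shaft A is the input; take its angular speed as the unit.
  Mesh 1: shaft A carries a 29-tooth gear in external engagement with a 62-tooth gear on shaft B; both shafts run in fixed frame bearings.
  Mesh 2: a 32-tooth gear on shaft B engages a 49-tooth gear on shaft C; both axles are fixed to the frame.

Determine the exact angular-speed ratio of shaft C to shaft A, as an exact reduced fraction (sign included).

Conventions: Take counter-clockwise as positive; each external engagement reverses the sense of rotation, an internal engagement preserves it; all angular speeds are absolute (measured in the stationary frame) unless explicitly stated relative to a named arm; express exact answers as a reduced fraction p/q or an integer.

class = fixed-axis compound train [2 meshes; 2 ratios multiply, 2 sense flips]
mesh 1 [29T→62T]: running ratio 29/62, sense −
mesh 2 [32T→49T]: running ratio 464/1519, sense +
ω_out/ω_in = 464/1519

464/1519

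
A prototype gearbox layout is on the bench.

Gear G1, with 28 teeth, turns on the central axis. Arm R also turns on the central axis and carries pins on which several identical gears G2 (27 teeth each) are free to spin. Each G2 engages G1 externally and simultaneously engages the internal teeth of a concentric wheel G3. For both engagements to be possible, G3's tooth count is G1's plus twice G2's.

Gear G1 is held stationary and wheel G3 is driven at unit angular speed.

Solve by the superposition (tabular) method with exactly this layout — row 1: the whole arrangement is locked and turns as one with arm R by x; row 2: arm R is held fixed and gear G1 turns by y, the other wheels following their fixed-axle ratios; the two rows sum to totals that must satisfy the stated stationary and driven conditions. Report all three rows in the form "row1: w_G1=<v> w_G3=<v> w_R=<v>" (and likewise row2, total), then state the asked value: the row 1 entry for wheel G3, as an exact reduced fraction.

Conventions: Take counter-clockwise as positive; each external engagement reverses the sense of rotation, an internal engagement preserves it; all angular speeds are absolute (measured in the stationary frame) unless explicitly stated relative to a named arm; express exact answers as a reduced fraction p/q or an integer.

row1: w_G1=41/55 w_G3=41/55 w_R=41/55
row2: w_G1=-41/55 w_G3=14/55 w_R=0
total: w_G1=0 w_G3=1 w_R=41/55
asked value: 41/55

topology: planetary set — G1 28T / G2 27T / G3 82T, arm = carrier (Willis)
superposition row 1 [locked train]: every member turns x
superposition row 2 [arm held]: sun y, ring −(28/82)·y, arm 0
boundary: total ω_sun = x + y = 0 and total ω_ring = x − (28/82)·y = 1  ⇒  y = -41/55, x = 41/55
row 2 ring = −(28/82)·(-41/55) = 14/55
totals (row 1 + row 2): sun 41/55 + (-41/55) = 0, ring 41/55 + 14/55 = 1, arm 41/55 + 0 = 41/55
asked cell (row1, ring) = 41/55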